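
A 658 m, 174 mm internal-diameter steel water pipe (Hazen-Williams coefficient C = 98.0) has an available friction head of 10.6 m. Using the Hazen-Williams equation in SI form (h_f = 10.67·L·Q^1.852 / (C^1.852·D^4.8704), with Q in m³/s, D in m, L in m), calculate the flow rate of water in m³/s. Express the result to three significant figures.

Q ≈ 0.0296 m³/s

Rearranging: Q = [h_f·C^1.852·D^4.8704 / (10.67·L)]^(1/1.852)
Q = [10.6·98.0^1.852·0.174^4.8704 / (10.67·658)]^0.540 = 0.02956 m³/s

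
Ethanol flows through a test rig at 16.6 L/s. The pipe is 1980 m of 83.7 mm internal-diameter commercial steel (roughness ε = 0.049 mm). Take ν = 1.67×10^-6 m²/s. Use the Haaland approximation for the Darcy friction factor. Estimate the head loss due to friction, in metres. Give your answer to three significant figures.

h_f ≈ 214 m

V = 4Q/(πD²) = 4·0.0166/(π·0.0837²) = 3.017 m/s
Re = VD/ν = 3.017·0.0837/1.67×10^-6 = 1.51×10^5 → turbulent
ε/D = 0.049/83.7 = 5.85×10^-4
Haaland: f = 0.01954
h_f = f(L/D)V²/(2g) = 0.01954·(1980/0.0837)·3.017²/(2·9.81) = 214.4 m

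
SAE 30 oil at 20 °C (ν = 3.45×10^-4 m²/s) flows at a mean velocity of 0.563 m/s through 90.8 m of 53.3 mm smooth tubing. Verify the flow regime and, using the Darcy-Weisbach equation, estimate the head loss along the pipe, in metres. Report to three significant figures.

h_f ≈ 20.3 m

Re = VD/ν = 0.563·0.05330/3.45×10^-4 = 87.0 → laminar (Re < 2300)
f = 64/Re = 0.7358
h_f = f(L/D)V²/(2g) = 0.7358·(90.8/0.05330)·0.563²/(2·9.81) = 20.25 m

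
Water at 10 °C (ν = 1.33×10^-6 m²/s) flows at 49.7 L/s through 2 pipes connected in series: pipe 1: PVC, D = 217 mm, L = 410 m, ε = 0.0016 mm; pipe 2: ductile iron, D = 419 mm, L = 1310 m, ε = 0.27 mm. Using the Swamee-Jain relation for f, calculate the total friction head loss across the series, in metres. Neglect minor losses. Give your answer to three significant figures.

Pipe 1: V = 1.344 m/s, Re = 2.19×10^5, ε/D = 7.37×10^-6, f = 0.01533, h_1 = f(L/D)V²/2g = 2.666 m
Pipe 2: V = 0.3604 m/s, Re = 1.14×10^5, ε/D = 6.44×10^-4, f = 0.02072, h_2 = f(L/D)V²/2g = 0.4290 m
Series → Q common, losses add: H = Σh = 3.095 m

H ≈ 3.09 m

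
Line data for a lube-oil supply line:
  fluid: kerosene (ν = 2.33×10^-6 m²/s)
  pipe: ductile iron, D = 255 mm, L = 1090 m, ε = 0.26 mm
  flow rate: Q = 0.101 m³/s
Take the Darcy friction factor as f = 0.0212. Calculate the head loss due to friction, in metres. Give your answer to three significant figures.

h_f ≈ 18.1 m

V = 4Q/(πD²) = 4·0.101/(π·0.255²) = 1.978 m/s
h_f = f(L/D)V²/(2g) = 0.02120·(1090/0.255)·1.978²/(2·9.81) = 18.06 m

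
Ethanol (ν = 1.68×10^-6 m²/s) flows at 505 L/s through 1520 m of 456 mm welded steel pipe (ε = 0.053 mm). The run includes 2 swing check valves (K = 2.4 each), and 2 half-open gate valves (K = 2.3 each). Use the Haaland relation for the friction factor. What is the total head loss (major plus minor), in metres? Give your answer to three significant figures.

V = 4Q/(πD²) = 3.092 m/s; V²/2g = 0.4874 m
Re = 8.39×10^5, ε/D = 1.16×10^-4 → f = 0.01375 (Haaland)
Major: h_f = f(L/D)·V²/2g = 0.01375·3333·0.4874 = 22.33 m
Minor: ΣK = 9.40; h_m = ΣK·V²/2g = 4.581 m
Total H_L = 22.33 + 4.581 = 26.91 m

H_L ≈ 26.9 m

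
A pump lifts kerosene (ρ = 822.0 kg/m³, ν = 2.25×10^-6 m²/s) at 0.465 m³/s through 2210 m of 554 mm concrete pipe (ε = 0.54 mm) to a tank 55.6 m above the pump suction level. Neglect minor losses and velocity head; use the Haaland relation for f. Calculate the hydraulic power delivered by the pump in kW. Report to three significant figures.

V = 4Q/(πD²) = 1.929 m/s; Re = 4.75×10^5; ε/D = 9.75×10^-4; f = 0.02011
h_f = f(L/D)V²/2g = 15.22 m
Total head H = z + h_f = 55.6 + 15.22 = 70.82 m
P_hyd = ρgQH = 822.0·9.81·0.465·70.82 = 265.5 kW

P_hyd ≈ 266 kW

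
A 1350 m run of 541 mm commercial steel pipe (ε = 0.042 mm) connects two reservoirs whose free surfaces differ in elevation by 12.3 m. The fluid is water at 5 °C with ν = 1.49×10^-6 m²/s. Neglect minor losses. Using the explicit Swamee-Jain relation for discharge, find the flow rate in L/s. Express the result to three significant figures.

Q ≈ 624 L/s

Swamee-Jain (Type II): Q = -0.965·√(gD⁵h_f/L)·ln[ε/(3.7D) + √(3.17ν²L/(gD³h_f))]
√(gD⁵h_f/L) = √(9.81·0.541⁵·12.3/1350) = 0.06436
ε/(3.7D) = 2.10×10^-5; √(3.17ν²L/(gD³h_f)) = 2.23×10^-5
Q = -0.965·0.06436·ln(4.328×10^-5) = 0.6240 m³/s
Check: V = 2.71 m/s, Re = 9.86×10^5, f = 0.01318, h_f = 12.4 m ≈ 12.3 m ✓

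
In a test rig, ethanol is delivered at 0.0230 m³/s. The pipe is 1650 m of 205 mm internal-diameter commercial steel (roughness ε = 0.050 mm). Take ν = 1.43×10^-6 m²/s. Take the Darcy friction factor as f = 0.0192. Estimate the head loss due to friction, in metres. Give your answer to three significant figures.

V = 4Q/(πD²) = 4·0.0230/(π·0.205²) = 0.6968 m/s
h_f = f(L/D)V²/(2g) = 0.01920·(1650/0.205)·0.6968²/(2·9.81) = 3.825 m

h_f ≈ 3.82 m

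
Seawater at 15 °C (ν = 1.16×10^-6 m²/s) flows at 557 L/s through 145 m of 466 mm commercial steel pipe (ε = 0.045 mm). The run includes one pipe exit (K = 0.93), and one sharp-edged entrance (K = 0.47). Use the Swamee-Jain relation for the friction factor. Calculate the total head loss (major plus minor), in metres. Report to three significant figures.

H_L ≈ 2.99 m

V = 4Q/(πD²) = 3.266 m/s; V²/2g = 0.5436 m
Re = 1.31×10^6, ε/D = 9.66×10^-5 → f = 0.01317 (Swamee-Jain)
Major: h_f = f(L/D)·V²/2g = 0.01317·311.2·0.5436 = 2.228 m
Minor: ΣK = 1.40; h_m = ΣK·V²/2g = 0.7611 m
Total H_L = 2.228 + 0.7611 = 2.989 m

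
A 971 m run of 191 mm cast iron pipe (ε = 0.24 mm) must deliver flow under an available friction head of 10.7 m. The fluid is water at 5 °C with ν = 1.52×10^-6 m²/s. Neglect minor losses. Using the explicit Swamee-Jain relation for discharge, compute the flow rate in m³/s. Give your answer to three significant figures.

Swamee-Jain (Type II): Q = -0.965·√(gD⁵h_f/L)·ln[ε/(3.7D) + √(3.17ν²L/(gD³h_f))]
√(gD⁵h_f/L) = √(9.81·0.191⁵·10.7/971) = 0.005242
ε/(3.7D) = 3.40×10^-4; √(3.17ν²L/(gD³h_f)) = 9.86×10^-5
Q = -0.965·0.005242·ln(4.382×10^-4) = 0.03912 m³/s
Check: V = 1.37 m/s, Re = 1.72×10^5, f = 0.02234, h_f = 10.8 m ≈ 10.7 m ✓

Q ≈ 0.0391 m³/s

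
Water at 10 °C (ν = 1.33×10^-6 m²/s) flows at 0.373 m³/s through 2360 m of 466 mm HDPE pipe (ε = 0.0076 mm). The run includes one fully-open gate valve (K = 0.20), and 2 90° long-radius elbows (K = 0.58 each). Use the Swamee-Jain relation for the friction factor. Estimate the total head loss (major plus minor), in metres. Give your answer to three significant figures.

H_L ≈ 15.7 m

V = 4Q/(πD²) = 2.187 m/s; V²/2g = 0.2438 m
Re = 7.66×10^5, ε/D = 1.63×10^-5 → f = 0.01248 (Swamee-Jain)
Major: h_f = f(L/D)·V²/2g = 0.01248·5064·0.2438 = 15.41 m
Minor: ΣK = 1.36; h_m = ΣK·V²/2g = 0.3315 m
Total H_L = 15.41 + 0.3315 = 15.74 m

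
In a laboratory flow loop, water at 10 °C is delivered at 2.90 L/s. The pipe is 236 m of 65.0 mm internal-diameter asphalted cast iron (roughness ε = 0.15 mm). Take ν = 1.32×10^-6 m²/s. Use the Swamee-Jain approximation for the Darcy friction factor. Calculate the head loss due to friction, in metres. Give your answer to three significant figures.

V = 4Q/(πD²) = 4·0.00290/(π·0.0650²) = 0.8739 m/s
Re = VD/ν = 0.8739·0.0650/1.32×10^-6 = 4.30×10^4 → turbulent
ε/D = 0.15/65.0 = 0.00231
Swamee-Jain: f = 0.02787
h_f = f(L/D)V²/(2g) = 0.02787·(236/0.0650)·0.8739²/(2·9.81) = 3.939 m

h_f ≈ 3.94 m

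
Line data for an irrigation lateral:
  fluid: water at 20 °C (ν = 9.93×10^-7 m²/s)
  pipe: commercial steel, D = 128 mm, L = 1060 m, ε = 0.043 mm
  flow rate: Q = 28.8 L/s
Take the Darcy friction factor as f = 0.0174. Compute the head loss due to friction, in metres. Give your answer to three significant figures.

h_f ≈ 36.8 m

V = 4Q/(πD²) = 4·0.0288/(π·0.128²) = 2.238 m/s
h_f = f(L/D)V²/(2g) = 0.01740·(1060/0.128)·2.238²/(2·9.81) = 36.79 m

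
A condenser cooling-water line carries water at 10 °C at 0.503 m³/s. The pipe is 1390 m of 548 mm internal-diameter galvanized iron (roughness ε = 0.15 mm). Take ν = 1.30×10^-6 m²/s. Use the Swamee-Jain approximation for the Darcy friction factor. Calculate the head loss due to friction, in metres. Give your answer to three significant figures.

V = 4Q/(πD²) = 4·0.503/(π·0.548²) = 2.133 m/s
Re = VD/ν = 2.133·0.548/1.30×10^-6 = 8.99×10^5 → turbulent
ε/D = 0.15/548 = 2.74×10^-4
Swamee-Jain: f = 0.01560
h_f = f(L/D)V²/(2g) = 0.01560·(1390/0.548)·2.133²/(2·9.81) = 9.170 m

h_f ≈ 9.17 m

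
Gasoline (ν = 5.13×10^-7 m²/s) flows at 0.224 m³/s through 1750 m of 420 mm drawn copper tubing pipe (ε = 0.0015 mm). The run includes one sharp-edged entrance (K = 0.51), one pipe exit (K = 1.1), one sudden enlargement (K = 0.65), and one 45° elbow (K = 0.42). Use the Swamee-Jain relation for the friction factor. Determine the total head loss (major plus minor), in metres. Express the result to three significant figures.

V = 4Q/(πD²) = 1.617 m/s; V²/2g = 0.1332 m
Re = 1.32×10^6, ε/D = 3.57×10^-6 → f = 0.01119 (Swamee-Jain)
Major: h_f = f(L/D)·V²/2g = 0.01119·4167·0.1332 = 6.209 m
Minor: ΣK = 2.68; h_m = ΣK·V²/2g = 0.3571 m
Total H_L = 6.209 + 0.3571 = 6.566 m

H_L ≈ 6.57 m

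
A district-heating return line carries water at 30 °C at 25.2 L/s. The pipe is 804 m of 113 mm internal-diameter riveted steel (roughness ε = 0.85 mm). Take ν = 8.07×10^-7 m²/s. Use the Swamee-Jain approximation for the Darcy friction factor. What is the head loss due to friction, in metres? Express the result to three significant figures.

V = 4Q/(πD²) = 4·0.0252/(π·0.113²) = 2.513 m/s
Re = VD/ν = 2.513·0.113/8.07×10^-7 = 3.52×10^5 → turbulent
ε/D = 0.85/113 = 0.00752
Swamee-Jain: f = 0.03482
h_f = f(L/D)V²/(2g) = 0.03482·(804/0.113)·2.513²/(2·9.81) = 79.73 m

h_f ≈ 79.7 m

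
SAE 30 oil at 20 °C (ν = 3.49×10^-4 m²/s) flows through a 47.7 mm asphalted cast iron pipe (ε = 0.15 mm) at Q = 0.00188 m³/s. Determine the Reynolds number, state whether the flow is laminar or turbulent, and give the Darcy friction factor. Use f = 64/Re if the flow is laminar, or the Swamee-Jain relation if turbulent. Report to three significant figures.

Re ≈ 144; laminar; f = 64/Re ≈ 0.445

V = 4Q/(πD²) = 1.052 m/s
Re = VD/ν = 1.052·0.0477/3.49×10^-4 = 144
Re < 2300 → laminar → f = 64/Re = 0.4451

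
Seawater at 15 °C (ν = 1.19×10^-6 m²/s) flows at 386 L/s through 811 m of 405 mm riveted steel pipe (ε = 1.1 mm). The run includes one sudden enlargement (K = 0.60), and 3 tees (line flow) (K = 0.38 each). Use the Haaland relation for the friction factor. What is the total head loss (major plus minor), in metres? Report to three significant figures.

H_L ≈ 24.3 m

V = 4Q/(πD²) = 2.996 m/s; V²/2g = 0.4576 m
Re = 1.02×10^6, ε/D = 0.00272 → f = 0.02563 (Haaland)
Major: h_f = f(L/D)·V²/2g = 0.02563·2002·0.4576 = 23.48 m
Minor: ΣK = 1.74; h_m = ΣK·V²/2g = 0.7962 m
Total H_L = 23.48 + 0.7962 = 24.28 m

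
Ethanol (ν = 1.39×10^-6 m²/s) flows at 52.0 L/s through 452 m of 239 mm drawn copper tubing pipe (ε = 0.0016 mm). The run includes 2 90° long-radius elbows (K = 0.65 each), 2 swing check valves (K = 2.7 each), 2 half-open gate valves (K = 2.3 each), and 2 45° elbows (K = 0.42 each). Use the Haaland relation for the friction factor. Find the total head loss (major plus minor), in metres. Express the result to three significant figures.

V = 4Q/(πD²) = 1.159 m/s; V²/2g = 0.06848 m
Re = 1.99×10^5, ε/D = 6.69×10^-6 → f = 0.01555 (Haaland)
Major: h_f = f(L/D)·V²/2g = 0.01555·1891·0.06848 = 2.014 m
Minor: ΣK = 12.1; h_m = ΣK·V²/2g = 0.8313 m
Total H_L = 2.014 + 0.8313 = 2.845 m

H_L ≈ 2.84 m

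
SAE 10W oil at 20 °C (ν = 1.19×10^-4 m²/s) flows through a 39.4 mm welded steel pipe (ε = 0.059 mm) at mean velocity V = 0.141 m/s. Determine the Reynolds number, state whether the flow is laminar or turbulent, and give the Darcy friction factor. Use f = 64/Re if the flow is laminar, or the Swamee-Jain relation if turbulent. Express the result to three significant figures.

Re = VD/ν = 0.1410·0.0394/1.19×10^-4 = 46.7
Re < 2300 → laminar → f = 64/Re = 1.371

Re ≈ 46.7; laminar; f = 64/Re ≈ 1.37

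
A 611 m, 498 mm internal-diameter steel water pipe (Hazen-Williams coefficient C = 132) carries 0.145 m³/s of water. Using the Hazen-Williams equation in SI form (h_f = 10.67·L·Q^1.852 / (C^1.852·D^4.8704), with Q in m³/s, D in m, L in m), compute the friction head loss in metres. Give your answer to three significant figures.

h_f ≈ 0.643 m

h_f = 10.67·611·0.145^1.852 / (132^1.852·0.498^4.8704) = 0.6432 m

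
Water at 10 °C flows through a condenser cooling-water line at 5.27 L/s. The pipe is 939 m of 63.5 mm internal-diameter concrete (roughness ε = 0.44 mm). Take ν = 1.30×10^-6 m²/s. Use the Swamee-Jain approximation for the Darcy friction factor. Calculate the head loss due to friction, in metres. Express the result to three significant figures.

V = 4Q/(πD²) = 4·0.00527/(π·0.0635²) = 1.664 m/s
Re = VD/ν = 1.664·0.0635/1.30×10^-6 = 8.13×10^4 → turbulent
ε/D = 0.44/63.5 = 0.00693
Swamee-Jain: f = 0.03482
h_f = f(L/D)V²/(2g) = 0.03482·(939/0.0635)·1.664²/(2·9.81) = 72.67 m

h_f ≈ 72.7 m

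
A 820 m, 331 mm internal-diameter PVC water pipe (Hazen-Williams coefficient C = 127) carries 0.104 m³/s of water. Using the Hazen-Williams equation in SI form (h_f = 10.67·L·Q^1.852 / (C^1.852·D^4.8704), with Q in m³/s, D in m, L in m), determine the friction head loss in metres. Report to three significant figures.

h_f = 10.67·820·0.104^1.852 / (127^1.852·0.331^4.8704) = 3.664 m

h_f ≈ 3.66 m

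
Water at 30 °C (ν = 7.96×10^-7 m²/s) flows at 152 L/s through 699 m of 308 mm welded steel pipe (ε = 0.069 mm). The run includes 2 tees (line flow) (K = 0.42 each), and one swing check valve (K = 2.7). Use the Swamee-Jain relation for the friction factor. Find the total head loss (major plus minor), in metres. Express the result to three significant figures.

V = 4Q/(πD²) = 2.040 m/s; V²/2g = 0.2121 m
Re = 7.89×10^5, ε/D = 2.24×10^-4 → f = 0.01523 (Swamee-Jain)
Major: h_f = f(L/D)·V²/2g = 0.01523·2269·0.2121 = 7.332 m
Minor: ΣK = 3.54; h_m = ΣK·V²/2g = 0.7509 m
Total H_L = 7.332 + 0.7509 = 8.083 m

H_L ≈ 8.08 m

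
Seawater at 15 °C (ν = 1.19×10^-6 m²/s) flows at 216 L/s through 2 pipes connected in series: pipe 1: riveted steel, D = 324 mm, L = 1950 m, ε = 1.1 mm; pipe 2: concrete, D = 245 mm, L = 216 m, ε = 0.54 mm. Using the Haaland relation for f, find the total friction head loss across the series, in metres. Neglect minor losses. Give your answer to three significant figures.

H ≈ 80.4 m

Pipe 1: V = 2.620 m/s, Re = 7.13×10^5, ε/D = 0.00340, f = 0.02731, h_1 = f(L/D)V²/2g = 57.50 m
Pipe 2: V = 4.582 m/s, Re = 9.43×10^5, ε/D = 0.00220, f = 0.02425, h_2 = f(L/D)V²/2g = 22.87 m
Series → Q common, losses add: H = Σh = 80.37 m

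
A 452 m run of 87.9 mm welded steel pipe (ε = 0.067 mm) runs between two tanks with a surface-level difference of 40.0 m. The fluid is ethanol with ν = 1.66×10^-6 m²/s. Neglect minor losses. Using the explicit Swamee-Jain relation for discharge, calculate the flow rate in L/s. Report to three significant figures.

Q ≈ 16.5 L/s

Swamee-Jain (Type II): Q = -0.965·√(gD⁵h_f/L)·ln[ε/(3.7D) + √(3.17ν²L/(gD³h_f))]
√(gD⁵h_f/L) = √(9.81·0.0879⁵·40.0/452) = 0.002134
ε/(3.7D) = 2.06×10^-4; √(3.17ν²L/(gD³h_f)) = 1.22×10^-4
Q = -0.965·0.002134·ln(3.277×10^-4) = 0.01653 m³/s
Check: V = 2.72 m/s, Re = 1.44×10^5, f = 0.02073, h_f = 40.3 m ≈ 40.0 m ✓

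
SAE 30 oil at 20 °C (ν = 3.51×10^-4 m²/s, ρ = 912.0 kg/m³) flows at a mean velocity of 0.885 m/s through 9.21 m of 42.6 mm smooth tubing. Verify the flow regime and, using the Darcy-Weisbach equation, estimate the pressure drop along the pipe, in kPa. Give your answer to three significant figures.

Re = VD/ν = 0.885·0.04260/3.51×10^-4 = 107 → laminar (Re < 2300)
f = 64/Re = 0.5958
h_f = f(L/D)V²/(2g) = 0.5958·(9.21/0.04260)·0.885²/(2·9.81) = 5.142 m
Δp = ρg·h_f = 912.0·9.81·5.142 = 46.01 kPa

Δp ≈ 46.0 kPa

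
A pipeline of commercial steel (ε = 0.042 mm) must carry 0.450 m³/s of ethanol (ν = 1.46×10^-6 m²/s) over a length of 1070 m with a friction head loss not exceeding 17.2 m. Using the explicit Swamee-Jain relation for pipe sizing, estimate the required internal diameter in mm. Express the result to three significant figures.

Swamee-Jain (Type III): D = 0.66·[ε^1.25·(LQ²/(gh_f))^4.75 + ν·Q^9.4·(L/(gh_f))^5.2]^0.04
LQ²/(gh_f) = 1.284; L/(gh_f) = 6.341
Term 1 = ε^1.25·(…)^4.75 = 1.11×10^-5; Term 2 = ν·Q^9.4·(…)^5.2 = 1.19×10^-5
D = 0.66·(1.11×10^-5 + 1.19×10^-5)^0.04 = 0.4305 m = 431 mm
Check: V = 3.09 m/s, Re = 9.11×10^5, f = 0.01358, h_f = 16.4 m ≈ 17.2 m ✓

D ≈ 431 mm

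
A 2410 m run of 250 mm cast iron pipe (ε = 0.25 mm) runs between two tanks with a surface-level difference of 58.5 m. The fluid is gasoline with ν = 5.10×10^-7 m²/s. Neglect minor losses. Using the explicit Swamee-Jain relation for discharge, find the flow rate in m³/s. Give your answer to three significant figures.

Swamee-Jain (Type II): Q = -0.965·√(gD⁵h_f/L)·ln[ε/(3.7D) + √(3.17ν²L/(gD³h_f))]
√(gD⁵h_f/L) = √(9.81·0.250⁵·58.5/2410) = 0.01525
ε/(3.7D) = 2.70×10^-4; √(3.17ν²L/(gD³h_f)) = 1.49×10^-5
Q = -0.965·0.01525·ln(2.852×10^-4) = 0.1201 m³/s
Check: V = 2.45 m/s, Re = 1.20×10^6, f = 0.01997, h_f = 58.8 m ≈ 58.5 m ✓

Q ≈ 0.120 m³/s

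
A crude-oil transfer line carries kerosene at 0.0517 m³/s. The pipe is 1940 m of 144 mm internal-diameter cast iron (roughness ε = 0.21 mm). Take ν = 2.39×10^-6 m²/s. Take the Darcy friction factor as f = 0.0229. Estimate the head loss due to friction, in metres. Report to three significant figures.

h_f ≈ 158 m

V = 4Q/(πD²) = 4·0.0517/(π·0.144²) = 3.175 m/s
h_f = f(L/D)V²/(2g) = 0.02290·(1940/0.144)·3.175²/(2·9.81) = 158.5 m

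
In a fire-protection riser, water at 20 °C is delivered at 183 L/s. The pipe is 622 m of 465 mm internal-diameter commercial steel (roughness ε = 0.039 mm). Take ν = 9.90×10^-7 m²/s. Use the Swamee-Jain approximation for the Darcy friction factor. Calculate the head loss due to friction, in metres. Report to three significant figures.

h_f ≈ 1.13 m

V = 4Q/(πD²) = 4·0.183/(π·0.465²) = 1.078 m/s
Re = VD/ν = 1.078·0.465/9.90×10^-7 = 5.06×10^5 → turbulent
ε/D = 0.039/465 = 8.39×10^-5
Swamee-Jain: f = 0.01425
h_f = f(L/D)V²/(2g) = 0.01425·(622/0.465)·1.078²/(2·9.81) = 1.128 m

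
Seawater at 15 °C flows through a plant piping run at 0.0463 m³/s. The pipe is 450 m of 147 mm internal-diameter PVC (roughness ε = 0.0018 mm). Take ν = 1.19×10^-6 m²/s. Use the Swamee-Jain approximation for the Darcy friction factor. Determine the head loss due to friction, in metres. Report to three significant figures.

V = 4Q/(πD²) = 4·0.0463/(π·0.147²) = 2.728 m/s
Re = VD/ν = 2.728·0.147/1.19×10^-6 = 3.37×10^5 → turbulent
ε/D = 0.0018/147 = 1.22×10^-5
Swamee-Jain: f = 0.01422
h_f = f(L/D)V²/(2g) = 0.01422·(450/0.147)·2.728²/(2·9.81) = 16.51 m

h_f ≈ 16.5 m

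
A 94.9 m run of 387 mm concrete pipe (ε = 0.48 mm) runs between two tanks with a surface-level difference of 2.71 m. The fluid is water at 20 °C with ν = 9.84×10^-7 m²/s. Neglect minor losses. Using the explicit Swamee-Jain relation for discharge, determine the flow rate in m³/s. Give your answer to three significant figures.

Swamee-Jain (Type II): Q = -0.965·√(gD⁵h_f/L)·ln[ε/(3.7D) + √(3.17ν²L/(gD³h_f))]
√(gD⁵h_f/L) = √(9.81·0.387⁵·2.71/94.9) = 0.04931
ε/(3.7D) = 3.35×10^-4; √(3.17ν²L/(gD³h_f)) = 1.37×10^-5
Q = -0.965·0.04931·ln(3.490×10^-4) = 0.3788 m³/s
Check: V = 3.22 m/s, Re = 1.27×10^6, f = 0.02099, h_f = 2.72 m ≈ 2.71 m ✓

Q ≈ 0.379 m³/s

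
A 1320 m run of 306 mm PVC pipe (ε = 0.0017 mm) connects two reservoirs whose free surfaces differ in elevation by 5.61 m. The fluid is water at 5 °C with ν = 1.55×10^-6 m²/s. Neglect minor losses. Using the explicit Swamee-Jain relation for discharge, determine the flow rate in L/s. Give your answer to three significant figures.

Swamee-Jain (Type II): Q = -0.965·√(gD⁵h_f/L)·ln[ε/(3.7D) + √(3.17ν²L/(gD³h_f))]
√(gD⁵h_f/L) = √(9.81·0.306⁵·5.61/1320) = 0.01058
ε/(3.7D) = 1.50×10^-6; √(3.17ν²L/(gD³h_f)) = 7.98×10^-5
Q = -0.965·0.01058·ln(8.135×10^-5) = 0.09611 m³/s
Check: V = 1.31 m/s, Re = 2.58×10^5, f = 0.01485, h_f = 5.58 m ≈ 5.61 m ✓

Q ≈ 96.1 L/s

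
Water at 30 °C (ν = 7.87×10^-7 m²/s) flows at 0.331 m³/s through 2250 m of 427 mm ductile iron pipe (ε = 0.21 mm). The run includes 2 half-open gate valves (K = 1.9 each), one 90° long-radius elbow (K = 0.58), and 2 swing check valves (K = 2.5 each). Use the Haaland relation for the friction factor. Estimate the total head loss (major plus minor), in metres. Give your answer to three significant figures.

V = 4Q/(πD²) = 2.311 m/s; V²/2g = 0.2723 m
Re = 1.25×10^6, ε/D = 4.92×10^-4 → f = 0.01703 (Haaland)
Major: h_f = f(L/D)·V²/2g = 0.01703·5269·0.2723 = 24.43 m
Minor: ΣK = 9.38; h_m = ΣK·V²/2g = 2.554 m
Total H_L = 24.43 + 2.554 = 26.99 m

H_L ≈ 27.0 m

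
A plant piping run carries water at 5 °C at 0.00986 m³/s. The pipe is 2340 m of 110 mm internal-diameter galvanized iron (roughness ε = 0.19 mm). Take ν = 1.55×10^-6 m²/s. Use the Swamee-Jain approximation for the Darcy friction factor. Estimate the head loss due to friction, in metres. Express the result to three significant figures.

h_f ≈ 29.4 m

V = 4Q/(πD²) = 4·0.00986/(π·0.110²) = 1.038 m/s
Re = VD/ν = 1.038·0.110/1.55×10^-6 = 7.36×10^4 → turbulent
ε/D = 0.19/110 = 0.00173
Swamee-Jain: f = 0.02518
h_f = f(L/D)V²/(2g) = 0.02518·(2340/0.110)·1.038²/(2·9.81) = 29.38 m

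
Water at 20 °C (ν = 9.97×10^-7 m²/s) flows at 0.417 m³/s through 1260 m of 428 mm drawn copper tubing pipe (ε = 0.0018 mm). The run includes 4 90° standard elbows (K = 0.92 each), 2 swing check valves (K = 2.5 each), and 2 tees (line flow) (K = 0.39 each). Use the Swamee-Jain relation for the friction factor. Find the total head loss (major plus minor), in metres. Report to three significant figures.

H_L ≈ 18.3 m

V = 4Q/(πD²) = 2.898 m/s; V²/2g = 0.4282 m
Re = 1.24×10^6, ε/D = 4.21×10^-6 → f = 0.01131 (Swamee-Jain)
Major: h_f = f(L/D)·V²/2g = 0.01131·2944·0.4282 = 14.26 m
Minor: ΣK = 9.46; h_m = ΣK·V²/2g = 4.051 m
Total H_L = 14.26 + 4.051 = 18.31 m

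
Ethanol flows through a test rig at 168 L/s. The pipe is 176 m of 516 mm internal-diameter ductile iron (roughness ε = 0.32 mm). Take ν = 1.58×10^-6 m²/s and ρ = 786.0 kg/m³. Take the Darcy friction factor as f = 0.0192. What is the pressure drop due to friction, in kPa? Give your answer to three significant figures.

V = 4Q/(πD²) = 4·0.168/(π·0.516²) = 0.8034 m/s
h_f = f(L/D)V²/(2g) = 0.01920·(176/0.516)·0.8034²/(2·9.81) = 0.2154 m
Δp = ρg·h_f = 786.0·9.81·0.2154 = 1.661 kPa

Δp ≈ 1.66 kPa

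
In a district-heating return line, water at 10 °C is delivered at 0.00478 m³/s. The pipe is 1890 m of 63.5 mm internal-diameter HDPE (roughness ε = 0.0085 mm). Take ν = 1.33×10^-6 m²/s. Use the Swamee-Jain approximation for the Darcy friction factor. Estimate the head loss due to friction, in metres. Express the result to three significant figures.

V = 4Q/(πD²) = 4·0.00478/(π·0.0635²) = 1.509 m/s
Re = VD/ν = 1.509·0.0635/1.33×10^-6 = 7.21×10^4 → turbulent
ε/D = 0.0085/63.5 = 1.34×10^-4
Swamee-Jain: f = 0.01980
h_f = f(L/D)V²/(2g) = 0.01980·(1890/0.0635)·1.509²/(2·9.81) = 68.44 m

h_f ≈ 68.4 m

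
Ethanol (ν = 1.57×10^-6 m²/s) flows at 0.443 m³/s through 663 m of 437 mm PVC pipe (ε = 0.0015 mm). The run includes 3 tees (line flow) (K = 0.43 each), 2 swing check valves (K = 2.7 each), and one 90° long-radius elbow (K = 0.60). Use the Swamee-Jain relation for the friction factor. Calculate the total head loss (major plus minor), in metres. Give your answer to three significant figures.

V = 4Q/(πD²) = 2.954 m/s; V²/2g = 0.4446 m
Re = 8.22×10^5, ε/D = 3.43×10^-6 → f = 0.01208 (Swamee-Jain)
Major: h_f = f(L/D)·V²/2g = 0.01208·1517·0.4446 = 8.146 m
Minor: ΣK = 7.29; h_m = ΣK·V²/2g = 3.241 m
Total H_L = 8.146 + 3.241 = 11.39 m

H_L ≈ 11.4 m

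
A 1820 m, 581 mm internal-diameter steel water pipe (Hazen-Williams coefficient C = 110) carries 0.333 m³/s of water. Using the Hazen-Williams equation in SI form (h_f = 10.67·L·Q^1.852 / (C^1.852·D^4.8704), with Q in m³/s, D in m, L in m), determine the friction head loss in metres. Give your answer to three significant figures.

h_f = 10.67·1820·0.333^1.852 / (110^1.852·0.581^4.8704) = 5.912 m

h_f ≈ 5.91 m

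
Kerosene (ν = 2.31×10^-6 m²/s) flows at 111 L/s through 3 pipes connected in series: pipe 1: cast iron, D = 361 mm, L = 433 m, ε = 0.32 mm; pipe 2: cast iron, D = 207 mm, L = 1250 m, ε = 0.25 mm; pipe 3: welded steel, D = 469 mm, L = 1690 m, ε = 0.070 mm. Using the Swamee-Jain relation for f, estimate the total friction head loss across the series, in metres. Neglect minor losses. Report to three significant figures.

H ≈ 75.1 m

Pipe 1: V = 1.084 m/s, Re = 1.69×10^5, ε/D = 8.86×10^-4, f = 0.02097, h_1 = f(L/D)V²/2g = 1.508 m
Pipe 2: V = 3.298 m/s, Re = 2.96×10^5, ε/D = 0.00121, f = 0.02158, h_2 = f(L/D)V²/2g = 72.26 m
Pipe 3: V = 0.6425 m/s, Re = 1.30×10^5, ε/D = 1.49×10^-4, f = 0.01790, h_3 = f(L/D)V²/2g = 1.357 m
Series → Q common, losses add: H = Σh = 75.13 m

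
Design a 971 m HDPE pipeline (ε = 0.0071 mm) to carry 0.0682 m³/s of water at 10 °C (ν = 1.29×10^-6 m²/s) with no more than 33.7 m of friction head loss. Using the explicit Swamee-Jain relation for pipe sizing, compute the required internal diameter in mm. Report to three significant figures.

D ≈ 176 mm

Swamee-Jain (Type III): D = 0.66·[ε^1.25·(LQ²/(gh_f))^4.75 + ν·Q^9.4·(L/(gh_f))^5.2]^0.04
LQ²/(gh_f) = 0.01366; L/(gh_f) = 2.937
Term 1 = ε^1.25·(…)^4.75 = 5.10×10^-16; Term 2 = ν·Q^9.4·(…)^5.2 = 3.81×10^-15
D = 0.66·(5.10×10^-16 + 3.81×10^-15)^0.04 = 0.1758 m = 176 mm
Check: V = 2.81 m/s, Re = 3.83×10^5, f = 0.01427, h_f = 31.7 m ≈ 33.7 m ✓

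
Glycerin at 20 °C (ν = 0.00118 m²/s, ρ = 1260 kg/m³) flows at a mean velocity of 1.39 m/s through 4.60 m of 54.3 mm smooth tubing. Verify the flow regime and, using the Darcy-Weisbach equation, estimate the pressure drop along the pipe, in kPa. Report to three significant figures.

Δp ≈ 103 kPa

Re = VD/ν = 1.39·0.05430/0.00118 = 64.0 → laminar (Re < 2300)
f = 64/Re = 1.001
h_f = f(L/D)V²/(2g) = 1.001·(4.60/0.05430)·1.39²/(2·9.81) = 8.347 m
Δp = ρg·h_f = 1260·9.81·8.347 = 103.2 kPa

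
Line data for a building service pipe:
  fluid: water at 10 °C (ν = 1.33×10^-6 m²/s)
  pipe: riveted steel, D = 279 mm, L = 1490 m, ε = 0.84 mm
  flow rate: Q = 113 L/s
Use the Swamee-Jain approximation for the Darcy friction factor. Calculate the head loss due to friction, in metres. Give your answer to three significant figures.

h_f ≈ 24.8 m

V = 4Q/(πD²) = 4·0.113/(π·0.279²) = 1.848 m/s
Re = VD/ν = 1.848·0.279/1.33×10^-6 = 3.88×10^5 → turbulent
ε/D = 0.84/279 = 0.00301
Swamee-Jain: f = 0.02667
h_f = f(L/D)V²/(2g) = 0.02667·(1490/0.279)·1.848²/(2·9.81) = 24.80 m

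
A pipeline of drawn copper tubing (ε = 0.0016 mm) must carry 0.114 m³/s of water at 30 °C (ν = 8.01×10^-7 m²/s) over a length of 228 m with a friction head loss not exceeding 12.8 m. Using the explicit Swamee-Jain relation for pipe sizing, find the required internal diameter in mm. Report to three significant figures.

D ≈ 189 mm

Swamee-Jain (Type III): D = 0.66·[ε^1.25·(LQ²/(gh_f))^4.75 + ν·Q^9.4·(L/(gh_f))^5.2]^0.04
LQ²/(gh_f) = 0.02360; L/(gh_f) = 1.816
Term 1 = ε^1.25·(…)^4.75 = 1.06×10^-15; Term 2 = ν·Q^9.4·(…)^5.2 = 2.43×10^-14
D = 0.66·(1.06×10^-15 + 2.43×10^-14)^0.04 = 0.1887 m = 189 mm
Check: V = 4.08 m/s, Re = 9.60×10^5, f = 0.01189, h_f = 12.2 m ≈ 12.8 m ✓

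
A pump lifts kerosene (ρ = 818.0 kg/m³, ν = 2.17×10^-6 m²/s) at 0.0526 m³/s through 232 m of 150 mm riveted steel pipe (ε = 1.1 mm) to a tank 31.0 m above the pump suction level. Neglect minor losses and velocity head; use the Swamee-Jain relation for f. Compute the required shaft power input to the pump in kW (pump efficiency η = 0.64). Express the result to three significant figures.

P_shaft ≈ 36.4 kW

V = 4Q/(πD²) = 2.977 m/s; Re = 2.06×10^5; ε/D = 0.00733; f = 0.03474
h_f = f(L/D)V²/2g = 24.26 m
Total head H = z + h_f = 31.0 + 24.26 = 55.26 m
P_hyd = ρgQH = 818.0·9.81·0.0526·55.26 = 23.33 kW
P_shaft = P_hyd/η = 23.33/0.64 = 36.45 kW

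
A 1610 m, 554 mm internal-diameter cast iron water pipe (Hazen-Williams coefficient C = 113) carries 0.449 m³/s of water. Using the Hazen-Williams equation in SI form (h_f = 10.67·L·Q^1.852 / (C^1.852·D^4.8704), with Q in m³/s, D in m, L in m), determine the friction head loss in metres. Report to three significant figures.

h_f ≈ 10.9 m

h_f = 10.67·1610·0.449^1.852 / (113^1.852·0.554^4.8704) = 10.91 m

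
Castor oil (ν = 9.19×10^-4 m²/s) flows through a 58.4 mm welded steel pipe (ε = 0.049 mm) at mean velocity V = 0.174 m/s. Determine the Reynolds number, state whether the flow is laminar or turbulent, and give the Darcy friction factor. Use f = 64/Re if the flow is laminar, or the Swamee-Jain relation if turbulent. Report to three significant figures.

Re = VD/ν = 0.1740·0.0584/9.19×10^-4 = 11.1
Re < 2300 → laminar → f = 64/Re = 5.788

Re ≈ 11.1; laminar; f = 64/Re ≈ 5.79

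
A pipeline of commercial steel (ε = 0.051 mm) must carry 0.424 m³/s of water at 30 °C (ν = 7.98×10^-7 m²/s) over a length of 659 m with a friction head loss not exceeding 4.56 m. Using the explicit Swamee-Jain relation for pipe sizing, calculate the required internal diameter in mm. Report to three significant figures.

Swamee-Jain (Type III): D = 0.66·[ε^1.25·(LQ²/(gh_f))^4.75 + ν·Q^9.4·(L/(gh_f))^5.2]^0.04
LQ²/(gh_f) = 2.648; L/(gh_f) = 14.73
Term 1 = ε^1.25·(…)^4.75 = 4.40×10^-4; Term 2 = ν·Q^9.4·(…)^5.2 = 2.98×10^-4
D = 0.66·(4.40×10^-4 + 2.98×10^-4)^0.04 = 0.4946 m = 495 mm
Check: V = 2.21 m/s, Re = 1.37×10^6, f = 0.01324, h_f = 4.38 m ≈ 4.56 m ✓

D ≈ 495 mm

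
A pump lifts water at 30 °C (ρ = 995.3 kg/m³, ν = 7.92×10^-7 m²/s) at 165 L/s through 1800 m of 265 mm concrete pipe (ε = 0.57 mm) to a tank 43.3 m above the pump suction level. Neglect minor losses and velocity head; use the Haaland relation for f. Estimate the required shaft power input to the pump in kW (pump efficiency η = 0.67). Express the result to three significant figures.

V = 4Q/(πD²) = 2.992 m/s; Re = 1.00×10^6; ε/D = 0.00215; f = 0.02408
h_f = f(L/D)V²/2g = 74.62 m
Total head H = z + h_f = 43.3 + 74.62 = 117.9 m
P_hyd = ρgQH = 995.3·9.81·0.165·117.9 = 190.0 kW
P_shaft = P_hyd/η = 190.0/0.67 = 283.5 kW

P_shaft ≈ 284 kW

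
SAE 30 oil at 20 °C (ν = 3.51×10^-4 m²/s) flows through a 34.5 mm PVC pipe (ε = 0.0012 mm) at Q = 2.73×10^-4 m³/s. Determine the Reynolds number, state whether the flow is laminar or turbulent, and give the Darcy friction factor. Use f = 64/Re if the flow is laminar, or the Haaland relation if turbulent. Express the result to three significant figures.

V = 4Q/(πD²) = 0.2920 m/s
Re = VD/ν = 0.2920·0.0345/3.51×10^-4 = 28.7
Re < 2300 → laminar → f = 64/Re = 2.230

Re ≈ 28.7; laminar; f = 64/Re ≈ 2.23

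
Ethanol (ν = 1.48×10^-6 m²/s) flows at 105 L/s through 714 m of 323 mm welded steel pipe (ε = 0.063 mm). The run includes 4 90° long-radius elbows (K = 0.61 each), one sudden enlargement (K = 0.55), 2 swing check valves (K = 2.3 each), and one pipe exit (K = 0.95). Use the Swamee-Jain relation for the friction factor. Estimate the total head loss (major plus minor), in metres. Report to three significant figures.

H_L ≈ 3.75 m

V = 4Q/(πD²) = 1.281 m/s; V²/2g = 0.08369 m
Re = 2.80×10^5, ε/D = 1.95×10^-4 → f = 0.01640 (Swamee-Jain)
Major: h_f = f(L/D)·V²/2g = 0.01640·2211·0.08369 = 3.034 m
Minor: ΣK = 8.54; h_m = ΣK·V²/2g = 0.7147 m
Total H_L = 3.034 + 0.7147 = 3.749 m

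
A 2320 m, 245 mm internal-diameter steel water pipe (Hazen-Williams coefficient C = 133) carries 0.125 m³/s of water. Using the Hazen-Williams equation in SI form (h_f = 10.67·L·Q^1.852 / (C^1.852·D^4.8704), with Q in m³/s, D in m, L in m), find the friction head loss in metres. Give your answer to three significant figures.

h_f ≈ 57.9 m

h_f = 10.67·2320·0.125^1.852 / (133^1.852·0.245^4.8704) = 57.91 m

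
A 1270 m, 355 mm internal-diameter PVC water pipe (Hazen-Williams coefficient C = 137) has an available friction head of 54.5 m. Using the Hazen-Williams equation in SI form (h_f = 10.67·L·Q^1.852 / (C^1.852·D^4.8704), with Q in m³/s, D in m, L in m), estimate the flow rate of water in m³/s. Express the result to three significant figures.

Rearranging: Q = [h_f·C^1.852·D^4.8704 / (10.67·L)]^(1/1.852)
Q = [54.5·137^1.852·0.355^4.8704 / (10.67·1270)]^0.540 = 0.4575 m³/s

Q ≈ 0.458 m³/s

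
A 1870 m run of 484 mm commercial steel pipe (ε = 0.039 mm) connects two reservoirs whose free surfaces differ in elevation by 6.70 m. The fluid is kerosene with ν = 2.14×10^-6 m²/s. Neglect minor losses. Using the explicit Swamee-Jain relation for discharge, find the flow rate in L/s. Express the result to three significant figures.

Q ≈ 277 L/s

Swamee-Jain (Type II): Q = -0.965·√(gD⁵h_f/L)·ln[ε/(3.7D) + √(3.17ν²L/(gD³h_f))]
√(gD⁵h_f/L) = √(9.81·0.484⁵·6.70/1870) = 0.03055
ε/(3.7D) = 2.18×10^-5; √(3.17ν²L/(gD³h_f)) = 6.04×10^-5
Q = -0.965·0.03055·ln(8.213×10^-5) = 0.2774 m³/s
Check: V = 1.51 m/s, Re = 3.41×10^5, f = 0.01497, h_f = 6.70 m ≈ 6.70 m ✓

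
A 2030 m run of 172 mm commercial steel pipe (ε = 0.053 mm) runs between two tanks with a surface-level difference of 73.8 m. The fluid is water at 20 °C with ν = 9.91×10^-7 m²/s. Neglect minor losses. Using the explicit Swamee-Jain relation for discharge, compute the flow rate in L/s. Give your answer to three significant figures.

Q ≈ 63.6 L/s

Swamee-Jain (Type II): Q = -0.965·√(gD⁵h_f/L)·ln[ε/(3.7D) + √(3.17ν²L/(gD³h_f))]
√(gD⁵h_f/L) = √(9.81·0.172⁵·73.8/2030) = 0.007327
ε/(3.7D) = 8.33×10^-5; √(3.17ν²L/(gD³h_f)) = 4.14×10^-5
Q = -0.965·0.007327·ln(1.247×10^-4) = 0.06356 m³/s
Check: V = 2.74 m/s, Re = 4.75×10^5, f = 0.01650, h_f = 74.3 m ≈ 73.8 m ✓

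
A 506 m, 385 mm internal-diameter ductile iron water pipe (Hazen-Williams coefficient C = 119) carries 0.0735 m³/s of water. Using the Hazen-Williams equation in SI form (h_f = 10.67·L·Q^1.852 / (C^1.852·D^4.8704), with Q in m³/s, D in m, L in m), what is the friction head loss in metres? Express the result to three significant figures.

h_f ≈ 0.642 m

h_f = 10.67·506·0.0735^1.852 / (119^1.852·0.385^4.8704) = 0.6423 m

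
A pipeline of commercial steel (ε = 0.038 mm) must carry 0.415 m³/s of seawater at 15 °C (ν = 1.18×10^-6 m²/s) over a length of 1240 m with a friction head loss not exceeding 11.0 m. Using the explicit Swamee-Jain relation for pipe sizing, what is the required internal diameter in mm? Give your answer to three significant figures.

D ≈ 467 mm

Swamee-Jain (Type III): D = 0.66·[ε^1.25·(LQ²/(gh_f))^4.75 + ν·Q^9.4·(L/(gh_f))^5.2]^0.04
LQ²/(gh_f) = 1.979; L/(gh_f) = 11.49
Term 1 = ε^1.25·(…)^4.75 = 7.64×10^-5; Term 2 = ν·Q^9.4·(…)^5.2 = 9.89×10^-5
D = 0.66·(7.64×10^-5 + 9.89×10^-5)^0.04 = 0.4670 m = 467 mm
Check: V = 2.42 m/s, Re = 9.59×10^5, f = 0.01327, h_f = 10.5 m ≈ 11.0 m ✓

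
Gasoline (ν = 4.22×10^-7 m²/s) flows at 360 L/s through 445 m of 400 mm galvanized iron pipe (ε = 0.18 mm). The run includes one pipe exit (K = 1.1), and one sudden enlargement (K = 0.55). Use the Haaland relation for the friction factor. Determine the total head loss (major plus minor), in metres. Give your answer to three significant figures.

V = 4Q/(πD²) = 2.865 m/s; V²/2g = 0.4183 m
Re = 2.72×10^6, ε/D = 4.50×10^-4 → f = 0.01652 (Haaland)
Major: h_f = f(L/D)·V²/2g = 0.01652·1112·0.4183 = 7.690 m
Minor: ΣK = 1.65; h_m = ΣK·V²/2g = 0.6902 m
Total H_L = 7.690 + 0.6902 = 8.380 m

H_L ≈ 8.38 m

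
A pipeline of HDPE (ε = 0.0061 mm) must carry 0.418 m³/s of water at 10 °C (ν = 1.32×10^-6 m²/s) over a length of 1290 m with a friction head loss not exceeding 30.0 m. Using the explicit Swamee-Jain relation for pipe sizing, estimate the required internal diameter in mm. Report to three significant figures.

D ≈ 378 mm

Swamee-Jain (Type III): D = 0.66·[ε^1.25·(LQ²/(gh_f))^4.75 + ν·Q^9.4·(L/(gh_f))^5.2]^0.04
LQ²/(gh_f) = 0.7659; L/(gh_f) = 4.383
Term 1 = ε^1.25·(…)^4.75 = 8.54×10^-8; Term 2 = ν·Q^9.4·(…)^5.2 = 7.89×10^-7
D = 0.66·(8.54×10^-8 + 7.89×10^-7)^0.04 = 0.3778 m = 378 mm
Check: V = 3.73 m/s, Re = 1.07×10^6, f = 0.01188, h_f = 28.8 m ≈ 30.0 m ✓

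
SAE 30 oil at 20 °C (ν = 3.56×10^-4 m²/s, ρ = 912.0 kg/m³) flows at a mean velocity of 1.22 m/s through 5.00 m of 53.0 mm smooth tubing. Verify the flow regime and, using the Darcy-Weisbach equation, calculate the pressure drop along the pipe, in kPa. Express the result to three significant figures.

Δp ≈ 22.6 kPa

Re = VD/ν = 1.22·0.05300/3.56×10^-4 = 182 → laminar (Re < 2300)
f = 64/Re = 0.3524
h_f = f(L/D)V²/(2g) = 0.3524·(5.00/0.05300)·1.22²/(2·9.81) = 2.522 m
Δp = ρg·h_f = 912.0·9.81·2.522 = 22.56 kPa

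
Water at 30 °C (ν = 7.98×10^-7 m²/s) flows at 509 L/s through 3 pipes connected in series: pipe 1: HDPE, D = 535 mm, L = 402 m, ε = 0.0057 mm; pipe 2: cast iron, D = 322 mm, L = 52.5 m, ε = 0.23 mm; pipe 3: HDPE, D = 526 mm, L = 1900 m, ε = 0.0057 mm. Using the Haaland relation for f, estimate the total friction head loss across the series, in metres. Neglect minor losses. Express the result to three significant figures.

Pipe 1: V = 2.264 m/s, Re = 1.52×10^6, ε/D = 1.07×10^-5, f = 0.01107, h_1 = f(L/D)V²/2g = 2.174 m
Pipe 2: V = 6.251 m/s, Re = 2.52×10^6, ε/D = 7.14×10^-4, f = 0.01829, h_2 = f(L/D)V²/2g = 5.940 m
Pipe 3: V = 2.342 m/s, Re = 1.54×10^6, ε/D = 1.08×10^-5, f = 0.01105, h_3 = f(L/D)V²/2g = 11.16 m
Series → Q common, losses add: H = Σh = 19.28 m

H ≈ 19.3 m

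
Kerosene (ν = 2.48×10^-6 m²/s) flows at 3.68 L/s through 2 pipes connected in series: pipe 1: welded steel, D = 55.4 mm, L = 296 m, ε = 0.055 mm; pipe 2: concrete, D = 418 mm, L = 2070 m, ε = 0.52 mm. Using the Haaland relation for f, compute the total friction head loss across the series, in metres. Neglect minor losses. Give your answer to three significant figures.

Pipe 1: V = 1.527 m/s, Re = 3.41×10^4, ε/D = 9.93×10^-4, f = 0.02509, h_1 = f(L/D)V²/2g = 15.92 m
Pipe 2: V = 0.02682 m/s, Re = 4520, ε/D = 0.00124, f = 0.03998, h_2 = f(L/D)V²/2g = 0.007258 m
Series → Q common, losses add: H = Σh = 15.93 m

H ≈ 15.9 m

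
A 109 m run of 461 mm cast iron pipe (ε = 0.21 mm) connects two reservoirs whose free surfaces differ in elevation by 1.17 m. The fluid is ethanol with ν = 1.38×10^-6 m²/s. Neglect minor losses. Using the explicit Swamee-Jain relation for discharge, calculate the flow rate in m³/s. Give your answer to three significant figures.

Swamee-Jain (Type II): Q = -0.965·√(gD⁵h_f/L)·ln[ε/(3.7D) + √(3.17ν²L/(gD³h_f))]
√(gD⁵h_f/L) = √(9.81·0.461⁵·1.17/109) = 0.04682
ε/(3.7D) = 1.23×10^-4; √(3.17ν²L/(gD³h_f)) = 2.42×10^-5
Q = -0.965·0.04682·ln(1.473×10^-4) = 0.3987 m³/s
Check: V = 2.39 m/s, Re = 7.98×10^5, f = 0.01713, h_f = 1.18 m ≈ 1.17 m ✓

Q ≈ 0.399 m³/s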